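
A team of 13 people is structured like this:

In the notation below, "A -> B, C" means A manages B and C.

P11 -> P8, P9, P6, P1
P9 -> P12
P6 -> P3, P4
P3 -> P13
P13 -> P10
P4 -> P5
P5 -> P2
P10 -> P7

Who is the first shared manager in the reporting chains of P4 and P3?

P4's chain of managers is P6, P11. P3's chain of managers is P6, P11. The first manager that appears in both chains is P6.

P6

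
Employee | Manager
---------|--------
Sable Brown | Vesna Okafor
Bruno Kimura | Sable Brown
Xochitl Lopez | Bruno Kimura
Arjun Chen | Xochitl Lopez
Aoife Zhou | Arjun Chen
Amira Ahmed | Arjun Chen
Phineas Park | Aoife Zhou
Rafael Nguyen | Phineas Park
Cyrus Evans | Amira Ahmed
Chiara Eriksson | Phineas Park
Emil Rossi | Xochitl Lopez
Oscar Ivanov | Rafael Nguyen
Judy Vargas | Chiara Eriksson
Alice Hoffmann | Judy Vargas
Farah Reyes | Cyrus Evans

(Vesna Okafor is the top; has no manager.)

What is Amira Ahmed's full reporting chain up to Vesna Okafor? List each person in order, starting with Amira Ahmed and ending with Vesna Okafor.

Amira Ahmed reports to Arjun Chen. Arjun Chen reports to Xochitl Lopez. Xochitl Lopez reports to Bruno Kimura. Bruno Kimura reports to Sable Brown. Sable Brown reports to Vesna Okafor. Vesna Okafor is at the top.

Amira Ahmed -> Arjun Chen -> Xochitl Lopez -> Bruno Kimura -> Sable Brown -> Vesna Okafor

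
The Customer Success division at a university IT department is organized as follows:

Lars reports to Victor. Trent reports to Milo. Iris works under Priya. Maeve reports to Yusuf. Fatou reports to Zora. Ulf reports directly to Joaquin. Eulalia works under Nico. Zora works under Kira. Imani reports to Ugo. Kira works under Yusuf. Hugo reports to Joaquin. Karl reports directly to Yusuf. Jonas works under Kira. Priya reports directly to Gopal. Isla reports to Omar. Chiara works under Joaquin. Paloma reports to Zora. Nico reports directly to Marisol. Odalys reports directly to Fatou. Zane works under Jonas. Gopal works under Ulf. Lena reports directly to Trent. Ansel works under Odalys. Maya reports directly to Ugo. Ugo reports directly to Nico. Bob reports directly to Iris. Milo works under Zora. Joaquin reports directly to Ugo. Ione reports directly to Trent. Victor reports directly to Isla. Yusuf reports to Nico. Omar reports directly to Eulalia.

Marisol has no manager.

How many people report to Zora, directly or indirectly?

Zora directly manages Milo, Fatou, Paloma. Under Milo: Trent, Ione, Lena (3). Under Fatou: Odalys, Ansel (2). Paloma has no reports. So Zora's organization is 3 direct reports plus everyone under them: 4 + 3 + 1 = 8.

8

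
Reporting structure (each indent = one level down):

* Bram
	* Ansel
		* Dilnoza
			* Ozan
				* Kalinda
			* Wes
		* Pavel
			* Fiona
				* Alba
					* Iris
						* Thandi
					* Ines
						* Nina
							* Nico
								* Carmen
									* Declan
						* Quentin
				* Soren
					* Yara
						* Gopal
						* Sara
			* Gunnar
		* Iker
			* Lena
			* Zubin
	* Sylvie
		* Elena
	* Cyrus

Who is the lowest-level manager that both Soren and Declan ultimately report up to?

Soren's chain of managers is Fiona, Pavel, Ansel, Bram. Declan's chain of managers is Carmen, Nico, Nina, Ines, Alba, Fiona, Pavel, Ansel, Bram. The first manager that appears in both chains is Fiona.

Fiona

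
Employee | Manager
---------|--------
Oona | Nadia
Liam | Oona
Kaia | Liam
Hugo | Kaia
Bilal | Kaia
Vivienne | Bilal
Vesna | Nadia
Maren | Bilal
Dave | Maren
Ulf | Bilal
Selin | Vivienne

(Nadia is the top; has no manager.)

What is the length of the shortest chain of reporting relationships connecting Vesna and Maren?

Vesna is 1 level below Nadia, and Maren is 5 levels below Nadia (their lowest common manager). The shortest path runs up from Vesna to Nadia and back down to Maren: 1 + 5 = 6 links.

6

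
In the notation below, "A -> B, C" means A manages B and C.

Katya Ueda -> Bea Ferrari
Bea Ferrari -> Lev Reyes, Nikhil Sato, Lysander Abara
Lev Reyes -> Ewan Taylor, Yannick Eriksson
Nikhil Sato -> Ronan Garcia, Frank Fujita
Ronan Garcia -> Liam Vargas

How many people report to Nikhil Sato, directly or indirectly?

Nikhil Sato directly manages Ronan Garcia, Frank Fujita. Under Ronan Garcia: Liam Vargas (1). Frank Fujita has no reports. So Nikhil Sato's organization is 2 direct reports plus everyone under them: 2 + 1 = 3.

3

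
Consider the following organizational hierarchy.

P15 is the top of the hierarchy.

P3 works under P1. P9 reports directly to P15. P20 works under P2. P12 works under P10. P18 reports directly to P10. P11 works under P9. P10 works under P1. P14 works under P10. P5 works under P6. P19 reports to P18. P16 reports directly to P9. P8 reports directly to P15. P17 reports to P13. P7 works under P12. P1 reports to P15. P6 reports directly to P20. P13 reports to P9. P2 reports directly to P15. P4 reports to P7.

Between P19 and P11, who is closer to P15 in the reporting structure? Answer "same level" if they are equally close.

P11

P19 is 4 levels below P15; P11 is 2. P11 is higher.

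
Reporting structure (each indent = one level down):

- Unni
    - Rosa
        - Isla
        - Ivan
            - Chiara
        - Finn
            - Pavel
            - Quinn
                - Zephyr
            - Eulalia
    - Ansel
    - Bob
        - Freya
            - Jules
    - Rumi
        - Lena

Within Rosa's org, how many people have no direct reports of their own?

5

The people in Rosa's organization with no one reporting to them are Eulalia, Zephyr, Pavel, Chiara, Isla. That is 5.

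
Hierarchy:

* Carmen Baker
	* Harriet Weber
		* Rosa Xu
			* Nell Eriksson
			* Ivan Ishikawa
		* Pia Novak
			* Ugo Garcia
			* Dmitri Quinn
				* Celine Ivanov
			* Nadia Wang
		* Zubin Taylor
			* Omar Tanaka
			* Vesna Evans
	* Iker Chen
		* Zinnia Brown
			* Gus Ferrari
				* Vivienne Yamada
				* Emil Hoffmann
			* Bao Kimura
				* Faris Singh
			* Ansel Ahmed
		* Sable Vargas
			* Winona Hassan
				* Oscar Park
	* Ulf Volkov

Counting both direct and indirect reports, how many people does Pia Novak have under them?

Pia Novak directly manages Ugo Garcia, Dmitri Quinn, Nadia Wang. Ugo Garcia has no reports. Under Dmitri Quinn: Celine Ivanov (1). Nadia Wang has no reports. So Pia Novak's organization is 3 direct reports plus everyone under them: 1 + 2 + 1 = 4.

4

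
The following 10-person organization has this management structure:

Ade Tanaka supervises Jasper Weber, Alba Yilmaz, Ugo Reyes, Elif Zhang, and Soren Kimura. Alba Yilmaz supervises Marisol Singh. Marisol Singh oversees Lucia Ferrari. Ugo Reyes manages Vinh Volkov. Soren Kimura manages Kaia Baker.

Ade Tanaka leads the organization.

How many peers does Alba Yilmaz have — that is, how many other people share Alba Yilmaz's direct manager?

4

Alba Yilmaz reports to Ade Tanaka. Ade Tanaka's other direct reports are Jasper Weber, Ugo Reyes, Elif Zhang, Soren Kimura — 4 peers.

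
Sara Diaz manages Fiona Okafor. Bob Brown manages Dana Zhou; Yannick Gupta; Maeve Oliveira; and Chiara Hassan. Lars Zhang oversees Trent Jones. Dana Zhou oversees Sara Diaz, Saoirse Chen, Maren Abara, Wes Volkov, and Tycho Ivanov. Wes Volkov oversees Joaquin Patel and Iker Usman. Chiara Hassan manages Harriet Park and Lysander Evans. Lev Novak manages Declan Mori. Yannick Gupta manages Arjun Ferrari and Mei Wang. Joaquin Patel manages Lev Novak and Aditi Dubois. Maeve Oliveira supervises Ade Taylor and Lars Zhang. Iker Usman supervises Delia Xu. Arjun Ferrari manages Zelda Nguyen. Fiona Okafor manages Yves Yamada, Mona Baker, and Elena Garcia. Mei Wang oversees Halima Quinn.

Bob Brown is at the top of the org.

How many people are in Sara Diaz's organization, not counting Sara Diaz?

Sara Diaz directly manages Fiona Okafor. Under Fiona Okafor: Mona Baker, Elena Garcia, Yves Yamada (3). That's 4 in total.

4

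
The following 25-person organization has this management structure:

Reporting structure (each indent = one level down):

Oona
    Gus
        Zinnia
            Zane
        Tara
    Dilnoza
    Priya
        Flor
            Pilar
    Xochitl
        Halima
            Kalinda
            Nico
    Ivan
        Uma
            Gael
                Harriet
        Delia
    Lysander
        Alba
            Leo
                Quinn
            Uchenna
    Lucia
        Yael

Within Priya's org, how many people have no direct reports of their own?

The only person in Priya's organization with no one reporting to them is Pilar. That is 1.

1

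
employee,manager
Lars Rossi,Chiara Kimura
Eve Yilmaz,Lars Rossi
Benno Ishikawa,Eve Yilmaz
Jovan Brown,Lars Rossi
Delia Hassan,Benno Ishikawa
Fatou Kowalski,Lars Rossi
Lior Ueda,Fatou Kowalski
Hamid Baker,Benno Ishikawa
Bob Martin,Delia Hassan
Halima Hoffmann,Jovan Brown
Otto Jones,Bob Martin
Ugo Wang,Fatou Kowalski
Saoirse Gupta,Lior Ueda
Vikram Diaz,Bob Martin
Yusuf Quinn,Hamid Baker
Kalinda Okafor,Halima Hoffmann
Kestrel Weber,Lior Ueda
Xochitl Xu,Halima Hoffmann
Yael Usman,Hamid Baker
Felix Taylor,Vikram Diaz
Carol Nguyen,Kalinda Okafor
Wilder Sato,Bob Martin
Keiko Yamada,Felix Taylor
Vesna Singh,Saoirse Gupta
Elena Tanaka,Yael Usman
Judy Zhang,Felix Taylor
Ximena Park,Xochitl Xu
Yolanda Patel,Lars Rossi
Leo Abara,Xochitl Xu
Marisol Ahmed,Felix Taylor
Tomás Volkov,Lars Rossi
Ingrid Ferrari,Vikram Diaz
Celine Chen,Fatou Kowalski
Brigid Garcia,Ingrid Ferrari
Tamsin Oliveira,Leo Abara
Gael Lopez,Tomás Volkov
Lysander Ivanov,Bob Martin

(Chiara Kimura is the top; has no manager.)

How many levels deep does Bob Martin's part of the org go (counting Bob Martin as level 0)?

3

The longest chain under Bob Martin runs Bob Martin → Vikram Diaz → Ingrid Ferrari → Brigid Garcia, which is 3 levels below Bob Martin.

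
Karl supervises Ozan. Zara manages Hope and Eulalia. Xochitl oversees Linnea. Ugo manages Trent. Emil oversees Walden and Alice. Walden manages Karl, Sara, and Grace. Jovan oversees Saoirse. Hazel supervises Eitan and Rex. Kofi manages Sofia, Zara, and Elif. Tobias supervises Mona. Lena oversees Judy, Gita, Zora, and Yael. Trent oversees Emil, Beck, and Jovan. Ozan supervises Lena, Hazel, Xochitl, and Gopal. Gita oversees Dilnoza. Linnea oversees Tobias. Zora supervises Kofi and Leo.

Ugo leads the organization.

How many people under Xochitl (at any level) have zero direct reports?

1

The only person in Xochitl's organization with no one reporting to them is Mona. That is 1.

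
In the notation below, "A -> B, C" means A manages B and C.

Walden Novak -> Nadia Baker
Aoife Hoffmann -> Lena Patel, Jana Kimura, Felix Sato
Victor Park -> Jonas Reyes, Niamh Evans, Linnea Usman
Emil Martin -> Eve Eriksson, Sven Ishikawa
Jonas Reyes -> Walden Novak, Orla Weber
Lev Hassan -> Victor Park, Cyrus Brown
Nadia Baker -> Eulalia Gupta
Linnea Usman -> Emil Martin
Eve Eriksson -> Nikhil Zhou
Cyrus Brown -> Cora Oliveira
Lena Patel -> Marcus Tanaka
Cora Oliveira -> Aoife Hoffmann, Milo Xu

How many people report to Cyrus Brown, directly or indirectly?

Cyrus Brown directly manages Cora Oliveira. Under Cora Oliveira: Milo Xu, Aoife Hoffmann, Felix Sato, Jana Kimura, Lena Patel, Marcus Tanaka (6). That's 7 in total.

7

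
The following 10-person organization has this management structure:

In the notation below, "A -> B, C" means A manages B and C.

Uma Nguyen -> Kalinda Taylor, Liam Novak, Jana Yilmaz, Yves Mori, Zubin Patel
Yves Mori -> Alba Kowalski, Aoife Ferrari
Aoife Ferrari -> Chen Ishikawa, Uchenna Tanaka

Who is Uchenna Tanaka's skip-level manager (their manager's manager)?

Yves Mori

Uchenna Tanaka reports to Aoife Ferrari, and Aoife Ferrari reports to Yves Mori. So Uchenna Tanaka's skip-level manager is Yves Mori.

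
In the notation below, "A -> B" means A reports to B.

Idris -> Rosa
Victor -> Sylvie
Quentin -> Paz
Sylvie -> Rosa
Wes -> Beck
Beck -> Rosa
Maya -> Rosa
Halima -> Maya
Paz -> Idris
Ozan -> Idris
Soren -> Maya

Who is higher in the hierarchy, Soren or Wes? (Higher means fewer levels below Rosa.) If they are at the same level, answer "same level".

Both Soren and Wes are 2 levels below Rosa.

same level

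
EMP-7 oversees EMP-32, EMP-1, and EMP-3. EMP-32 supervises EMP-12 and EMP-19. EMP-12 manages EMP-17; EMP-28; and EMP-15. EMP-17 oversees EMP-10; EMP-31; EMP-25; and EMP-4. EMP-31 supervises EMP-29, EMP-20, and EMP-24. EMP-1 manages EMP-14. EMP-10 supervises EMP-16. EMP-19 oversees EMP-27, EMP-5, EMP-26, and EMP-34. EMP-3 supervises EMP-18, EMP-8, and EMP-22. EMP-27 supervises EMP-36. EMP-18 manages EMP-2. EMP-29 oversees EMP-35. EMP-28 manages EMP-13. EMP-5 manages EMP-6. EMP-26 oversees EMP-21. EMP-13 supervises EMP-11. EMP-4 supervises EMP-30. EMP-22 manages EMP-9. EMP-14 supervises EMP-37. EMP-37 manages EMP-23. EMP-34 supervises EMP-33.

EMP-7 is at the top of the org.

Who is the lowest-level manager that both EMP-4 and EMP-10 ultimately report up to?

EMP-17

EMP-4's chain of managers is EMP-17, EMP-12, EMP-32, EMP-7. EMP-10's chain of managers is EMP-17, EMP-12, EMP-32, EMP-7. The first manager that appears in both chains is EMP-17.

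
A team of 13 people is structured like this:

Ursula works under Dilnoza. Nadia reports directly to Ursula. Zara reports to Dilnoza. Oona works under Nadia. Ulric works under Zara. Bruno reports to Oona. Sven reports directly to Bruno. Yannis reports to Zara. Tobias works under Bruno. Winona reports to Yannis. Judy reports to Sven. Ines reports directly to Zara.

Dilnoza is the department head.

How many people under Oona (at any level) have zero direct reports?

The people in Oona's organization with no one reporting to them are Tobias, Judy. That is 2.

2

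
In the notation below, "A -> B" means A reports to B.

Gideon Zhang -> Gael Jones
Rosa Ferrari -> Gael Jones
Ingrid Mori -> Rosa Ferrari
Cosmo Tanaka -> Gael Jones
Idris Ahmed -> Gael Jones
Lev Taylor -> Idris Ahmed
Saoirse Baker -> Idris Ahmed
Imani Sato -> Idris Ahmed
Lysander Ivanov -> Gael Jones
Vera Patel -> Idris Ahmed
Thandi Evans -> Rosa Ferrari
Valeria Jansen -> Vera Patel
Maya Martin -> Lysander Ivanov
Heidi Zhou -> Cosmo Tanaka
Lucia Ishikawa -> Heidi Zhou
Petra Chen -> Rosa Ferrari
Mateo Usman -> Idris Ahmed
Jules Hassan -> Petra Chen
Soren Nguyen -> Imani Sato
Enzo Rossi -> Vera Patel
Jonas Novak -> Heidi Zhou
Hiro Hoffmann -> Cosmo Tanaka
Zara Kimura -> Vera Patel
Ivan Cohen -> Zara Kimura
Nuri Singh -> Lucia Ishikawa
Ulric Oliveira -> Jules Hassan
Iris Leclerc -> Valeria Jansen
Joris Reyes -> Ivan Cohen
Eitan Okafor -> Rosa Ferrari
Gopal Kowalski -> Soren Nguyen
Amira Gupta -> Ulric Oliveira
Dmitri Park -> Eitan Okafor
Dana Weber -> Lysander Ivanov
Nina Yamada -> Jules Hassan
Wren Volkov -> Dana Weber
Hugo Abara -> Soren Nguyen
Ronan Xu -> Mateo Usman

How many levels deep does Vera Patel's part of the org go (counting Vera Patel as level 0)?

The longest chain under Vera Patel runs Vera Patel → Zara Kimura → Ivan Cohen → Joris Reyes, which is 3 levels below Vera Patel.

3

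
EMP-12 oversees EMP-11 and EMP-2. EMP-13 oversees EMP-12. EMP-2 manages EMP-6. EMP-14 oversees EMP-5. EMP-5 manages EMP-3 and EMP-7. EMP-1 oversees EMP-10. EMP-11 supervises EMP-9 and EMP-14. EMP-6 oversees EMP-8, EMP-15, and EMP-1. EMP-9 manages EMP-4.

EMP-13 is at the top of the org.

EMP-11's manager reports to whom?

EMP-13

EMP-11 reports to EMP-12, and EMP-12 reports to EMP-13. So EMP-11's skip-level manager is EMP-13.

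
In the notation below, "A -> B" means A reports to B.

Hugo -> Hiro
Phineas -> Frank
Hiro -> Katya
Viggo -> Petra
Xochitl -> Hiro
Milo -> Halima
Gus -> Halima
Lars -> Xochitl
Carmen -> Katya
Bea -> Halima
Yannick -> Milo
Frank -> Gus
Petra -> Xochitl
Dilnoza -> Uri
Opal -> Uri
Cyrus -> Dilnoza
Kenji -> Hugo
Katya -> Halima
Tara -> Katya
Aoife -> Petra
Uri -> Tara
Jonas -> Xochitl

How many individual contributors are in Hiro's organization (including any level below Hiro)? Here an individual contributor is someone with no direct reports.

5

The people in Hiro's organization with no one reporting to them are Kenji, Lars, Jonas, Viggo, Aoife. That is 5.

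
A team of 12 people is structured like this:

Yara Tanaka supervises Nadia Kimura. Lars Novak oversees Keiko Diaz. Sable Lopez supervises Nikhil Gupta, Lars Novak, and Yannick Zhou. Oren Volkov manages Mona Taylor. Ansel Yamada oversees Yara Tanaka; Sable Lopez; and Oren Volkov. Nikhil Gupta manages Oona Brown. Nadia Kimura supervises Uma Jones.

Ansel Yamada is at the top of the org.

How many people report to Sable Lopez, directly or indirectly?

5

Sable Lopez directly manages Nikhil Gupta, Yannick Zhou, Lars Novak. Under Nikhil Gupta: Oona Brown (1). Yannick Zhou has no reports. Under Lars Novak: Keiko Diaz (1). So Sable Lopez's organization is 3 direct reports plus everyone under them: 2 + 1 + 2 = 5.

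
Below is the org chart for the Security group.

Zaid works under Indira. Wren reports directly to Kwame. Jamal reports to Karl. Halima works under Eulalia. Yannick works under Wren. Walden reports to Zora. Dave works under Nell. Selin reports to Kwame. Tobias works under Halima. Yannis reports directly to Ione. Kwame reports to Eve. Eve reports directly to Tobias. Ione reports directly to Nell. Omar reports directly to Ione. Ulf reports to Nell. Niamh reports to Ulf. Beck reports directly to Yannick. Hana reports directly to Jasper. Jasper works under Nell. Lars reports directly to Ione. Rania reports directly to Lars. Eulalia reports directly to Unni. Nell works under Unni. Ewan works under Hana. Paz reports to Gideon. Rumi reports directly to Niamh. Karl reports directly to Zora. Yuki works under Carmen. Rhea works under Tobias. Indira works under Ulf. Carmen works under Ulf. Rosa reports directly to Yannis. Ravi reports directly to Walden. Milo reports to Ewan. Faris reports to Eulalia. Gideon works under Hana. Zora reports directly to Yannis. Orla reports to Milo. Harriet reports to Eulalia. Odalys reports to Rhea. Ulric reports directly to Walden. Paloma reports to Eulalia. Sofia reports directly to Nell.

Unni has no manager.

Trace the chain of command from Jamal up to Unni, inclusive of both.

Jamal reports to Karl. Karl reports to Zora. Zora reports to Yannis. Yannis reports to Ione. Ione reports to Nell. Nell reports to Unni. Unni is at the top.

Jamal -> Karl -> Zora -> Yannis -> Ione -> Nell -> Unni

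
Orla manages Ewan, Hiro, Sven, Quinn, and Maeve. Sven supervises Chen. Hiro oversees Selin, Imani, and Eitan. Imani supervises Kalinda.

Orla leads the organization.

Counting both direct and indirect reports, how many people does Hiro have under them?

4

Hiro directly manages Selin, Imani, Eitan. Selin has no reports. Under Imani: Kalinda (1). Eitan has no reports. So Hiro's organization is 3 direct reports plus everyone under them: 1 + 2 + 1 = 4.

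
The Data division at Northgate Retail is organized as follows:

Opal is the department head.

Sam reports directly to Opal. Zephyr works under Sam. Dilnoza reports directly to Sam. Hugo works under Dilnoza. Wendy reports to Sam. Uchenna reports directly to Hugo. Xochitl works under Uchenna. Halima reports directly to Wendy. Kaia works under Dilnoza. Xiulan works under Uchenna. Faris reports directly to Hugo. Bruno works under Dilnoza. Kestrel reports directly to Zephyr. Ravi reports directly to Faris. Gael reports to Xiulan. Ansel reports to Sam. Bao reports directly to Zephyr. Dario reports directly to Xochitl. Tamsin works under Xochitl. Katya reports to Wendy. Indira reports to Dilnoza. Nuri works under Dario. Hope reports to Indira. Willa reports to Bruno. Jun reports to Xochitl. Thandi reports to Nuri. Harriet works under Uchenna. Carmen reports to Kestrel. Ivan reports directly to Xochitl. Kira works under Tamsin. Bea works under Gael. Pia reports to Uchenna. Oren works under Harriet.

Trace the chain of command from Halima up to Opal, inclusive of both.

Halima reports to Wendy. Wendy reports to Sam. Sam reports to Opal. Opal is at the top.

Halima -> Wendy -> Sam -> Opal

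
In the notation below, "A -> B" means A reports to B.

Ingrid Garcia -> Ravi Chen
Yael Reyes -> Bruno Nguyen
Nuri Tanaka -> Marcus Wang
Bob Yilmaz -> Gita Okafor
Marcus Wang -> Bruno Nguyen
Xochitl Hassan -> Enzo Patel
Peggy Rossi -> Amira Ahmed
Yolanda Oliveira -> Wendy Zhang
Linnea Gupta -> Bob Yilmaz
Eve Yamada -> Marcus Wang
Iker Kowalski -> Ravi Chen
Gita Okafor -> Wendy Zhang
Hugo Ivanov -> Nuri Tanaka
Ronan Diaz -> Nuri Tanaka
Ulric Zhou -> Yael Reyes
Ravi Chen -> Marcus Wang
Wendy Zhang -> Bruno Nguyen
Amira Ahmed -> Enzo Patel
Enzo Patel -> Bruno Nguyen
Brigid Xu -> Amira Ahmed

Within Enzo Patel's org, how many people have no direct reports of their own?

The people in Enzo Patel's organization with no one reporting to them are Xochitl Hassan, Brigid Xu, Peggy Rossi. That is 3.

3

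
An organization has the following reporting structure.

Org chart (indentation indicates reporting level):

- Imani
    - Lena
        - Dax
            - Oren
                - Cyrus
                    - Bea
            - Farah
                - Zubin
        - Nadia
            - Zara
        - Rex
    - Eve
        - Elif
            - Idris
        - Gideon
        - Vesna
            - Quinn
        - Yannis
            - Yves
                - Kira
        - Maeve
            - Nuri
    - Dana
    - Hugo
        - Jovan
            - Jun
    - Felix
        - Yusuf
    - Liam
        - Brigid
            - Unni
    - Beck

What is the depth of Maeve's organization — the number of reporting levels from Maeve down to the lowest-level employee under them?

1

The longest chain under Maeve runs Maeve → Nuri, which is 1 level below Maeve.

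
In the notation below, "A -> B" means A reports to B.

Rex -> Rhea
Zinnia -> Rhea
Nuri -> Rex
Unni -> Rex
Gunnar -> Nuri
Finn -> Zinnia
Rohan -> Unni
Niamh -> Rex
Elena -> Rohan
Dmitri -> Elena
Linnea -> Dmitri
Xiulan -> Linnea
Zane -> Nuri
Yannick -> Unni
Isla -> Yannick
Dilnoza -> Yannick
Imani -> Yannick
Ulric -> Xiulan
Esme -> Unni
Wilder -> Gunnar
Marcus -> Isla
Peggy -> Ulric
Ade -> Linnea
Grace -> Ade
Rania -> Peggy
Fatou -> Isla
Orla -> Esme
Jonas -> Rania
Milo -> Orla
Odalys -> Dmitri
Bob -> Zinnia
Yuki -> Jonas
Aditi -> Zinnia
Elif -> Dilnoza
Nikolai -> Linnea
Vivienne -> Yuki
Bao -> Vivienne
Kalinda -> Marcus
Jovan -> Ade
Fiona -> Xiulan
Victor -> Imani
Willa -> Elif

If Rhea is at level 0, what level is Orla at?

4

Chain from Orla up to Rhea: Orla → Esme → Unni → Rex → Rhea. That is 4 steps up, so Orla is 4 levels below Rhea.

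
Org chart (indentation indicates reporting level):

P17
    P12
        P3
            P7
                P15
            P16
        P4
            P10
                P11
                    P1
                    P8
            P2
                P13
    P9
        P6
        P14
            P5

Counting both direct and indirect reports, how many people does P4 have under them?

6

P4 directly manages P10, P2. Under P10: P11, P8, P1 (3). Under P2: P13 (1). So P4's organization is 2 direct reports plus everyone under them: 4 + 2 = 6.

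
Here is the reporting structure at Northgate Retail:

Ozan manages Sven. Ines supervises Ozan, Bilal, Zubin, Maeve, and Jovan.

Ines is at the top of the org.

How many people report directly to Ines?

5

Ines directly manages Ozan, Bilal, Zubin, Maeve, Jovan. That is 5 direct reports.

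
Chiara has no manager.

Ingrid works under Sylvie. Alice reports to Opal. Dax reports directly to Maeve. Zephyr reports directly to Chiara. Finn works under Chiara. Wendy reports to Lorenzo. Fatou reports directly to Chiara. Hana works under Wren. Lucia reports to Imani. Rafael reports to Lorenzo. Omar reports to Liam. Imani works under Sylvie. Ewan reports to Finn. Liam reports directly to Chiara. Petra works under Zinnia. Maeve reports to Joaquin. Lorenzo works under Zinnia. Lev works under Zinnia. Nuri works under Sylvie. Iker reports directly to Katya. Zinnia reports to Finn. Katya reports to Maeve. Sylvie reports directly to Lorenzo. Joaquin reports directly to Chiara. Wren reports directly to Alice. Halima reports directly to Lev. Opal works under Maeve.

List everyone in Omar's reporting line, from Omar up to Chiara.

Omar -> Liam -> Chiara

Omar reports to Liam. Liam reports to Chiara. Chiara is at the top.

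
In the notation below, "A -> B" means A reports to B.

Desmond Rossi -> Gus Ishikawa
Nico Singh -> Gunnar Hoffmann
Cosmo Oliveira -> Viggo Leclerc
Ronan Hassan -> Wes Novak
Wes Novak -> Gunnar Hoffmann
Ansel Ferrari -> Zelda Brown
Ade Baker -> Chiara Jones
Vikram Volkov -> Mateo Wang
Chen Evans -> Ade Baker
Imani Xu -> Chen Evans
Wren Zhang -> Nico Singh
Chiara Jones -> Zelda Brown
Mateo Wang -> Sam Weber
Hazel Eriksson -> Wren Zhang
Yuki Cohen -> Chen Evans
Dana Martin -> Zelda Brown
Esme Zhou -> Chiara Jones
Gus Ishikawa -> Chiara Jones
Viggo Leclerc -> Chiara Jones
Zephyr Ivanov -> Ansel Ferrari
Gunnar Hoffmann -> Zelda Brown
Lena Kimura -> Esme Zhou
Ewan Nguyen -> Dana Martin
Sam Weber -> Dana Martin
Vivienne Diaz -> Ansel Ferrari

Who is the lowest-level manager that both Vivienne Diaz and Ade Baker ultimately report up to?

Vivienne Diaz's chain of managers is Ansel Ferrari, Zelda Brown. Ade Baker's chain of managers is Chiara Jones, Zelda Brown. The first manager that appears in both chains is Zelda Brown.

Zelda Brown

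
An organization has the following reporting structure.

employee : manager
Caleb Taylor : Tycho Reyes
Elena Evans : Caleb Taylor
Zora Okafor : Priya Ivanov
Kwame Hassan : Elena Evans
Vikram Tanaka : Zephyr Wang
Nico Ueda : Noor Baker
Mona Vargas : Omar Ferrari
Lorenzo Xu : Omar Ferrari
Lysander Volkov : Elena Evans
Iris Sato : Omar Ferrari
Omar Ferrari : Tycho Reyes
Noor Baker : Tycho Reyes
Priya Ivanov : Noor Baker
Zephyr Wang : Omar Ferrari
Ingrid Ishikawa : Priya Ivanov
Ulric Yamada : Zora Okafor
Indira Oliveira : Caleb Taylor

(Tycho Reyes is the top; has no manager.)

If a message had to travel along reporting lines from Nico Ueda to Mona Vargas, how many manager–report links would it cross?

Nico Ueda is 2 levels below Tycho Reyes, and Mona Vargas is 2 levels below Tycho Reyes (their lowest common manager). The shortest path runs up from Nico Ueda to Tycho Reyes and back down to Mona Vargas: 2 + 2 = 4 links.

4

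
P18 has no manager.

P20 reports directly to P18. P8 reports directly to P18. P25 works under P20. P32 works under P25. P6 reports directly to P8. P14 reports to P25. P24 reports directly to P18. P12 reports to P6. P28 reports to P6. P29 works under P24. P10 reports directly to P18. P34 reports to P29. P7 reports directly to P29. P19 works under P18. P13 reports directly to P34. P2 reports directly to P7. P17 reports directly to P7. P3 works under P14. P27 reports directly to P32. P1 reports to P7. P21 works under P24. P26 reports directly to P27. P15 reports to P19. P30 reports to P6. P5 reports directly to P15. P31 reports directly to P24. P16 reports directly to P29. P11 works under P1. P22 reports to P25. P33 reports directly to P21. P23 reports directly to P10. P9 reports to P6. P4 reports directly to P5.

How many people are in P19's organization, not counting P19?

3

P19 directly manages P15. Under P15: P5, P4 (2). That's 3 in total.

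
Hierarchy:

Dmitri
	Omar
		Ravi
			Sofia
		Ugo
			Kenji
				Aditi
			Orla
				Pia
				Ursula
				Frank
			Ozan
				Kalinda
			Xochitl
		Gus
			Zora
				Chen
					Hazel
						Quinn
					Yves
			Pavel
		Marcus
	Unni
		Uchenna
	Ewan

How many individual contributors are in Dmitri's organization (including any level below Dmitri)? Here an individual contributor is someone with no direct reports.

13

The people in Dmitri's organization with no one reporting to them are Ewan, Uchenna, Marcus, Pavel, Yves, Quinn, Xochitl, Kalinda, Frank, Ursula, Pia, Aditi, Sofia. That is 13.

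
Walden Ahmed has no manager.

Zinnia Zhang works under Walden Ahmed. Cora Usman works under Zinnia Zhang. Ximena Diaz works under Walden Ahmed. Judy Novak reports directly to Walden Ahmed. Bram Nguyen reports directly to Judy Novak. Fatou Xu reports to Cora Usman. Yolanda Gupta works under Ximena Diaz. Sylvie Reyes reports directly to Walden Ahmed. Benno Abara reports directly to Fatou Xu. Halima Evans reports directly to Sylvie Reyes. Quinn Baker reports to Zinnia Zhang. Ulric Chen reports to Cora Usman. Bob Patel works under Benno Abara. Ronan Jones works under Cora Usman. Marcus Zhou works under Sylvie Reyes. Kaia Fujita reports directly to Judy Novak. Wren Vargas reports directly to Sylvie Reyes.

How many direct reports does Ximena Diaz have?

1

Ximena Diaz directly manages Yolanda Gupta. That is 1 direct report.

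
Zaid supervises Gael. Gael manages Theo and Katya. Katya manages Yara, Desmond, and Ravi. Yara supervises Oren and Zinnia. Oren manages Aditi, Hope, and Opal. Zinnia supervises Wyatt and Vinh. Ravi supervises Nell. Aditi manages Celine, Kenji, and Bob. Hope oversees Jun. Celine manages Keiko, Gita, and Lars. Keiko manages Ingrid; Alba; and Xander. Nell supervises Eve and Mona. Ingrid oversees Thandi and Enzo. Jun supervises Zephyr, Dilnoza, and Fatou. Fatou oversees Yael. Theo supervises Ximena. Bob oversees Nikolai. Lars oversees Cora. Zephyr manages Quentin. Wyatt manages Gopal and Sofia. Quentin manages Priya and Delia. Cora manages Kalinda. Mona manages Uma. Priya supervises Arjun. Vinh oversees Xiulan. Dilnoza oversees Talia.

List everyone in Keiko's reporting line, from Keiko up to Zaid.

Keiko reports to Celine. Celine reports to Aditi. Aditi reports to Oren. Oren reports to Yara. Yara reports to Katya. Katya reports to Gael. Gael reports to Zaid. Zaid is at the top.

Keiko -> Celine -> Aditi -> Oren -> Yara -> Katya -> Gael -> Zaid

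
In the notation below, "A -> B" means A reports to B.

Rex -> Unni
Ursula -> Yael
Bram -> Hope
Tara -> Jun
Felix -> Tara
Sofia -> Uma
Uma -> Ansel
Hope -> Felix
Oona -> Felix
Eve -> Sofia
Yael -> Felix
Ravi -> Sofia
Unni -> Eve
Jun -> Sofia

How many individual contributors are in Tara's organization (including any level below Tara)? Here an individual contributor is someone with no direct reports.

The people in Tara's organization with no one reporting to them are Oona, Ursula, Bram. That is 3.

3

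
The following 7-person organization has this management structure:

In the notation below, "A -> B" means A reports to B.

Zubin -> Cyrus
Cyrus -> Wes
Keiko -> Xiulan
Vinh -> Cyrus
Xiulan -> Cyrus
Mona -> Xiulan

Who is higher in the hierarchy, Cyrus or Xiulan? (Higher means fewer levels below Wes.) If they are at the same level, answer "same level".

Cyrus

Cyrus is 1 level below Wes; Xiulan is 2. Cyrus is higher.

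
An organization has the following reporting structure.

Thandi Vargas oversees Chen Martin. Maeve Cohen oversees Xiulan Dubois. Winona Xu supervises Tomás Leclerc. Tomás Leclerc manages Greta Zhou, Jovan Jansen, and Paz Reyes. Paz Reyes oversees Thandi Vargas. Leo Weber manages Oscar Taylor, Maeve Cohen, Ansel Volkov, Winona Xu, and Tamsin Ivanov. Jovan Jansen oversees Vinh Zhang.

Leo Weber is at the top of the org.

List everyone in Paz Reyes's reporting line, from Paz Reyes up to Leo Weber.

Paz Reyes -> Tomás Leclerc -> Winona Xu -> Leo Weber

Paz Reyes reports to Tomás Leclerc. Tomás Leclerc reports to Winona Xu. Winona Xu reports to Leo Weber. Leo Weber is at the top.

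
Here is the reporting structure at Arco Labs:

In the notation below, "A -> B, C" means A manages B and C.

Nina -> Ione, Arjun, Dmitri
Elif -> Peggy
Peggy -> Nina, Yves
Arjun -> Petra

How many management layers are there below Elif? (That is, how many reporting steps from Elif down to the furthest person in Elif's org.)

The longest chain under Elif runs Elif → Peggy → Nina → Arjun → Petra, which is 4 levels below Elif.

4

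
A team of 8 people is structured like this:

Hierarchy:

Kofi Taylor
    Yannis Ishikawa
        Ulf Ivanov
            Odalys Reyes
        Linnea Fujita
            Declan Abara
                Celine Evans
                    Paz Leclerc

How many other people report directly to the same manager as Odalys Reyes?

Odalys Reyes reports to Ulf Ivanov, and Ulf Ivanov has no other direct reports. Odalys Reyes has 0 peers.

0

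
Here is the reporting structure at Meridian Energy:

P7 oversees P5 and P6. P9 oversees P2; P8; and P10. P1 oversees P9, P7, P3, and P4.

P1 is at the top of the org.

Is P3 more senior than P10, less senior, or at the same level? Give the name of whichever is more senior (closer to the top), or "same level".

P3

P3 is 1 level below P1; P10 is 2. P3 is higher.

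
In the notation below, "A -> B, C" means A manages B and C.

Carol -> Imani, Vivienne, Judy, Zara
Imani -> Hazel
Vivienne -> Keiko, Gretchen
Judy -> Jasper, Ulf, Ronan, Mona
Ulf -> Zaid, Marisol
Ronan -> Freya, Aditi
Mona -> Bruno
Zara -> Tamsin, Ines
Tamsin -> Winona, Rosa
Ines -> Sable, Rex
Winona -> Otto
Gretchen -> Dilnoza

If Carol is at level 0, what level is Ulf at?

2

Chain from Ulf up to Carol: Ulf → Judy → Carol. That is 2 steps up, so Ulf is 2 levels below Carol.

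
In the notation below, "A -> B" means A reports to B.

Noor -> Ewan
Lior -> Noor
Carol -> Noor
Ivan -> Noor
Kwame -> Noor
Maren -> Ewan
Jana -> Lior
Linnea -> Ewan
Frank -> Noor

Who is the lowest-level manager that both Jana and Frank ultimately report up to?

Noor

Jana's chain of managers is Lior, Noor, Ewan. Frank's chain of managers is Noor, Ewan. The first manager that appears in both chains is Noor.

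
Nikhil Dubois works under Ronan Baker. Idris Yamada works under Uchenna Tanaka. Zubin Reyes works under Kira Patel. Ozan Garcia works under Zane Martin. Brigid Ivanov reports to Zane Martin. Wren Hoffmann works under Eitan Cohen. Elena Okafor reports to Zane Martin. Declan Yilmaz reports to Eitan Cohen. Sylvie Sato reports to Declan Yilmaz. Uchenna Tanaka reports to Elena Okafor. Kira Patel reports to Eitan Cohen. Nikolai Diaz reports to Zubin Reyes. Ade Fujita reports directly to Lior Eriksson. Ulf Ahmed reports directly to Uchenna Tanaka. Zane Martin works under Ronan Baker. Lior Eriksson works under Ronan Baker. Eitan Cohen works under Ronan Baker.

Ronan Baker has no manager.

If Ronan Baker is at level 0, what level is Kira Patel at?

Chain from Kira Patel up to Ronan Baker: Kira Patel → Eitan Cohen → Ronan Baker. That is 2 steps up, so Kira Patel is 2 levels below Ronan Baker.

2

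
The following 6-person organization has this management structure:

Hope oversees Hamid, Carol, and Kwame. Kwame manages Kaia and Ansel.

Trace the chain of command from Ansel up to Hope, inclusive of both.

Ansel -> Kwame -> Hope

Ansel reports to Kwame. Kwame reports to Hope. Hope is at the top.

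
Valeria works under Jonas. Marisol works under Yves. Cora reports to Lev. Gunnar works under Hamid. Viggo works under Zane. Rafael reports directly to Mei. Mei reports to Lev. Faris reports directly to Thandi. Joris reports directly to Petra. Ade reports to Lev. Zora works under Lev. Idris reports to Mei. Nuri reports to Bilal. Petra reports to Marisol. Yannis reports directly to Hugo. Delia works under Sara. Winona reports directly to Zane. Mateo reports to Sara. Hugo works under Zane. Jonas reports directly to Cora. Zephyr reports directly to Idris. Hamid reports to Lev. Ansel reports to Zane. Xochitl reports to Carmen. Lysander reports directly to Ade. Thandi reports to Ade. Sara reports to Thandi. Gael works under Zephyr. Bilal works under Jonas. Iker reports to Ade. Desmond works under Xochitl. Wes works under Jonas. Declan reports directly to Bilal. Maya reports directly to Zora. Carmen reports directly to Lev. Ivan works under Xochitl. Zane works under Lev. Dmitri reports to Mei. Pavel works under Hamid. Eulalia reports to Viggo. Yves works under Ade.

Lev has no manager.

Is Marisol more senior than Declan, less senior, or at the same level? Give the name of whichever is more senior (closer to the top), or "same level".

Marisol is 3 levels below Lev; Declan is 4. Marisol is higher.

Marisol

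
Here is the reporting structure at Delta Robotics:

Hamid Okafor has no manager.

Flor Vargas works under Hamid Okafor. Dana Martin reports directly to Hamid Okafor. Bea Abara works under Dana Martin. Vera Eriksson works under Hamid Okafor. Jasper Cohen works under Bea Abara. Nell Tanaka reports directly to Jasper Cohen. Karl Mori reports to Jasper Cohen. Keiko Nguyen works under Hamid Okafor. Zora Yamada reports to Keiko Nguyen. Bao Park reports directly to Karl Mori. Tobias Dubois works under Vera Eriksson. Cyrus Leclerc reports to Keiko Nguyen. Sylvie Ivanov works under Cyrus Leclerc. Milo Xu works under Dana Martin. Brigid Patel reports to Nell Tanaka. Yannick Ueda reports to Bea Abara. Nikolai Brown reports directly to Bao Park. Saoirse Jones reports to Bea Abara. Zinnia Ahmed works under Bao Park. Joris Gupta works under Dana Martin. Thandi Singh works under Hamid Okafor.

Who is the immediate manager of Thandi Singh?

Hamid Okafor

Thandi Singh reports directly to Hamid Okafor.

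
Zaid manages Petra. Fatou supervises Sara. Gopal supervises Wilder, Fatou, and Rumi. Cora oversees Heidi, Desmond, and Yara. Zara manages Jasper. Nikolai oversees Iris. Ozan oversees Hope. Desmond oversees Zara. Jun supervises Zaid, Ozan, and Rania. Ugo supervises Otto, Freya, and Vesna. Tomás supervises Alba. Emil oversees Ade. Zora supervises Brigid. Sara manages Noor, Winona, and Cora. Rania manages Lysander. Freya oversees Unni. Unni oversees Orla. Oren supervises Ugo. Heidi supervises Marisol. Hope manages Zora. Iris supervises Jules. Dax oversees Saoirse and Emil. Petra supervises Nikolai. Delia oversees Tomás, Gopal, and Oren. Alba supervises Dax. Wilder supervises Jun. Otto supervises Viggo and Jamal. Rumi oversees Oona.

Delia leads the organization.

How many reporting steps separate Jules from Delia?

8

Chain from Jules up to Delia: Jules → Iris → Nikolai → Petra → Zaid → Jun → Wilder → Gopal → Delia. That is 8 steps up, so Jules is 8 levels below Delia.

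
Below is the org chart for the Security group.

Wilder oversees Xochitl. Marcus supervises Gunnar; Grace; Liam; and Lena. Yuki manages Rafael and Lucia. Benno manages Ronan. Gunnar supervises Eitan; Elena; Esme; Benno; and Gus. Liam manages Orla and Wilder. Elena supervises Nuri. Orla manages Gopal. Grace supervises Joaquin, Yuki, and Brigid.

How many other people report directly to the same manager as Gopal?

0

Gopal reports to Orla, and Orla has no other direct reports. Gopal has 0 peers.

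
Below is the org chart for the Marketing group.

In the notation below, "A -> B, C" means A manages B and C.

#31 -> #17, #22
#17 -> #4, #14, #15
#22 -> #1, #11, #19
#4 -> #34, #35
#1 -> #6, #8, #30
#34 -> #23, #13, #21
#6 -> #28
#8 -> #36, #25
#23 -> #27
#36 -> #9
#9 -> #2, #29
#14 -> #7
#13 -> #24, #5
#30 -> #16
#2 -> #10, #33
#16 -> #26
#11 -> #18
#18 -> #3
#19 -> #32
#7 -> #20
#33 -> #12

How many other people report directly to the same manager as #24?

1

#24 reports to #13. #13's other direct reports are #5 — 1 peer.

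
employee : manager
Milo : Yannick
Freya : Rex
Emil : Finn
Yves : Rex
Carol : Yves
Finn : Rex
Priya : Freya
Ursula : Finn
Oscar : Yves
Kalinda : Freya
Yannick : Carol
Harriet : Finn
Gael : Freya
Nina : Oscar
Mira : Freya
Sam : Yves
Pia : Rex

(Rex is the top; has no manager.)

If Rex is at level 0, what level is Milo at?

Chain from Milo up to Rex: Milo → Yannick → Carol → Yves → Rex. That is 4 steps up, so Milo is 4 levels below Rex.

4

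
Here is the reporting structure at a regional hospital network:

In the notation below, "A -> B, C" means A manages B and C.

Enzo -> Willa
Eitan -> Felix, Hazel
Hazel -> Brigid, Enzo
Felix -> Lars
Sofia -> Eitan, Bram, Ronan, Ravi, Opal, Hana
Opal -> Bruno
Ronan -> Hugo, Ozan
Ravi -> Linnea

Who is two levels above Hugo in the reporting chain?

Sofia

Hugo reports to Ronan, and Ronan reports to Sofia. So Hugo's skip-level manager is Sofia.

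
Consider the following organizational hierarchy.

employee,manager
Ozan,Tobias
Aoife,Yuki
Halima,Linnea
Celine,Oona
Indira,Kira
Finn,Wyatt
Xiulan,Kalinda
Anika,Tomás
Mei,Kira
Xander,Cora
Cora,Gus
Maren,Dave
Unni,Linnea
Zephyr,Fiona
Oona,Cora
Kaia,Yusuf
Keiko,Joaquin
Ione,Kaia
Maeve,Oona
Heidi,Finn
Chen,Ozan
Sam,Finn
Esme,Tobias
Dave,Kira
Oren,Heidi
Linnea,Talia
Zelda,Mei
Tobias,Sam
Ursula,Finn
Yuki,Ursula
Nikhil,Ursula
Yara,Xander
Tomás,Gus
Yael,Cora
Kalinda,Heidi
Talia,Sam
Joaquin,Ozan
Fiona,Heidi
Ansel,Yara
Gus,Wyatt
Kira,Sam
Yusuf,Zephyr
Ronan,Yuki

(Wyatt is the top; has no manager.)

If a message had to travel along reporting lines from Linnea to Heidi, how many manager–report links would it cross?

4

Linnea is 3 levels below Finn, and Heidi is 1 level below Finn (their lowest common manager). The shortest path runs up from Linnea to Finn and back down to Heidi: 3 + 1 = 4 links.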